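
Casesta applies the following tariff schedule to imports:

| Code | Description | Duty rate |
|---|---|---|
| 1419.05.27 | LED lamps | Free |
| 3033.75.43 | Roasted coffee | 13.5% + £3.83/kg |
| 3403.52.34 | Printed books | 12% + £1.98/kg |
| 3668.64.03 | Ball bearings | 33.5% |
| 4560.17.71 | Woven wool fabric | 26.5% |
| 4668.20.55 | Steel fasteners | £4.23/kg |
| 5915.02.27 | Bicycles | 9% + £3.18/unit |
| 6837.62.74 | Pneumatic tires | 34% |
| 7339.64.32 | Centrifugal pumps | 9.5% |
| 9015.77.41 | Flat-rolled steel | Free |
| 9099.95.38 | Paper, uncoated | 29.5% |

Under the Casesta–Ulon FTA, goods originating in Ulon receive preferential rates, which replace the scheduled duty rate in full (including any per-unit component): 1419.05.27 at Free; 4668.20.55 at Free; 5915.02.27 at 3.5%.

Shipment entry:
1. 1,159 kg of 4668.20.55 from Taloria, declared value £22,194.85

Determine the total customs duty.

£4,902.57

Line 1 (4668.20.55, Taloria, 1,159 kg, £22,194.85):
Base rate for 4668.20.55 is £4.23/kg.
4668.20.55 has an FTA preferential rate, but origin Taloria is not Ulon; base rate stands.
Duty = 1,159 × £4.23 = £4,902.57.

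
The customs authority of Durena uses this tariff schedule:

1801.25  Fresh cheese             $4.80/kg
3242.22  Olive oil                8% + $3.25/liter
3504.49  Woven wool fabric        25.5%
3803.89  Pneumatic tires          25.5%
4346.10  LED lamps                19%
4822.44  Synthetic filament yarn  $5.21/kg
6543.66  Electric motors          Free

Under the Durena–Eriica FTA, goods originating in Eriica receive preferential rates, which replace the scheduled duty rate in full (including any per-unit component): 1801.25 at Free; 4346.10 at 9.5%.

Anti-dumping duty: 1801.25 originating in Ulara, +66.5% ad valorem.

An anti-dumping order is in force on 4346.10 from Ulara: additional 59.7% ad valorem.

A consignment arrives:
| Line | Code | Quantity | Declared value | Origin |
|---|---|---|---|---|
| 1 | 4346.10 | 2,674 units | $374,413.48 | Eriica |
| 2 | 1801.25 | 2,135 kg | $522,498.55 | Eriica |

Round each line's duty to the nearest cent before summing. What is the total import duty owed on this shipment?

Line 1 (4346.10, Eriica, 2,674 units, $374,413.48):
Base rate for 4346.10 is 19%.
Origin Eriica qualifies under the Durena–Eriica agreement and 4346.10 is covered: preferential rate 9.5% applies instead.
The additional-duty order on 4346.10 targets Ulara, not Eriica; it does not apply.
Duty = $374,413.48 × 9.5% = $35,569.28.
Line 2 (1801.25, Eriica, 2,135 kg, $522,498.55):
Base rate for 1801.25 is $4.80/kg.
Origin Eriica qualifies under the Durena–Eriica agreement and 1801.25 is covered: preferential rate Free applies instead.
The additional-duty order on 1801.25 targets Ulara, not Eriica; it does not apply.
Duty = $522,498.55 × 0% = $0.00.
Total = $35,569.28 + $0.00 = $35,569.28.

$35,569.28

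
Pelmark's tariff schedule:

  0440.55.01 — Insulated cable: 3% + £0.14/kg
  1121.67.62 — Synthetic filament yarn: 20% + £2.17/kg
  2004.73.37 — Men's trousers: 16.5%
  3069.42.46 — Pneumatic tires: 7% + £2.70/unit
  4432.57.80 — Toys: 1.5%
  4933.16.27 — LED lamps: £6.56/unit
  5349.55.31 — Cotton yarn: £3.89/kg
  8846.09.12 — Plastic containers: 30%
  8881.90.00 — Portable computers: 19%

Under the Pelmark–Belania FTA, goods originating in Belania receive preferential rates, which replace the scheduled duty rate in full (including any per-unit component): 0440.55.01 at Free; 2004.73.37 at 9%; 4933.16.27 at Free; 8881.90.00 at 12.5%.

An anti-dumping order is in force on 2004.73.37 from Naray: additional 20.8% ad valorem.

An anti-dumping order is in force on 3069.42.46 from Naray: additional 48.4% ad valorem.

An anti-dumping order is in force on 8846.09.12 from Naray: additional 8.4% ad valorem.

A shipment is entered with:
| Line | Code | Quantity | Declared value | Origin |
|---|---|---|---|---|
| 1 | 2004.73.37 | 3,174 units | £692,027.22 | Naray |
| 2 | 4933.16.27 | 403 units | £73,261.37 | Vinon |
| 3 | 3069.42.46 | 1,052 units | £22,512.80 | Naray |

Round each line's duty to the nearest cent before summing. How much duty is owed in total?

£276,082.32

Line 1 (2004.73.37, Naray, 3,174 units, £692,027.22):
Base rate for 2004.73.37 is 16.5%.
2004.73.37 has an FTA preferential rate, but origin Naray is not Belania; base rate stands.
Additional duty on 2004.73.37 from Naray: +20.8%. Applied ad valorem rate: 16.5% + 20.8% = 37.3%.
Duty = £692,027.22 × 37.3% = £258,126.15.
Line 2 (4933.16.27, Vinon, 403 units, £73,261.37):
Base rate for 4933.16.27 is £6.56/unit.
4933.16.27 has an FTA preferential rate, but origin Vinon is not Belania; base rate stands.
Duty = 403 × £6.56 = £2,643.68.
Line 3 (3069.42.46, Naray, 1,052 units, £22,512.80):
Base rate for 3069.42.46 is 7% + £2.70/unit.
Additional duty on 3069.42.46 from Naray: +48.4%. Applied ad valorem rate: 7% + 48.4% = 55.4%.
Duty = £22,512.80 × 55.4% + 1,052 × £2.70 = £15,312.49.
Total = £258,126.15 + £2,643.68 + £15,312.49 = £276,082.32.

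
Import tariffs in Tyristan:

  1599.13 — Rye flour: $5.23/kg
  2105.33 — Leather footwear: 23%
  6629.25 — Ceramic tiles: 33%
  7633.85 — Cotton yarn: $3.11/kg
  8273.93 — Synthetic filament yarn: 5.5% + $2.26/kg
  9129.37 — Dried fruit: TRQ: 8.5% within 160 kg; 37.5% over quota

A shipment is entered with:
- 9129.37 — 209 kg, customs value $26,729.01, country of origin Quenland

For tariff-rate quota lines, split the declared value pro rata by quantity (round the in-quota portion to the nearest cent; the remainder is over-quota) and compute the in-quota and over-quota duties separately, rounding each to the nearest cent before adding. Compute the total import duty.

Line 1 (9129.37, Quenland, 209 kg, $26,729.01):
Code 9129.37 is under a tariff-rate quota (threshold 160 kg). In-quota: 160 kg at 8.5%; over-quota: 49 kg at 37.5%.
Pro-rata value split: in-quota = $26,729.01 × 160/209 = $20,462.40; over-quota = $26,729.01 − $20,462.40 = $6,266.61.
In-quota duty = $20,462.40 × 8.5% = $1,739.30. Over-quota duty = $6,266.61 × 37.5% = $2,349.98.
Line duty = $1,739.30 + $2,349.98 = $4,089.28.

$4,089.28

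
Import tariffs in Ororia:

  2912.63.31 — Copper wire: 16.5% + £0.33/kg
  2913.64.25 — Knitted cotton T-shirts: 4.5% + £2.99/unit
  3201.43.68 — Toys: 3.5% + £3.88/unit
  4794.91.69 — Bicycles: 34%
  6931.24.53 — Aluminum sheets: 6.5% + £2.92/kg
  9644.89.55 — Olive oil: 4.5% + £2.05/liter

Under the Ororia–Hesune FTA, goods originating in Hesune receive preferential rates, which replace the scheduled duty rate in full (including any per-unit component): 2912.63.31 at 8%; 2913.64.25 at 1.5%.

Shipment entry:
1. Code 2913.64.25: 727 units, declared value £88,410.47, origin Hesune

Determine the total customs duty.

Line 1 (2913.64.25, Hesune, 727 units, £88,410.47):
Base rate for 2913.64.25 is 4.5% + £2.99/unit.
Origin Hesune qualifies under the Ororia–Hesune agreement and 2913.64.25 is covered: preferential rate 1.5% applies instead.
Duty = £88,410.47 × 1.5% = £1,326.16.

£1,326.16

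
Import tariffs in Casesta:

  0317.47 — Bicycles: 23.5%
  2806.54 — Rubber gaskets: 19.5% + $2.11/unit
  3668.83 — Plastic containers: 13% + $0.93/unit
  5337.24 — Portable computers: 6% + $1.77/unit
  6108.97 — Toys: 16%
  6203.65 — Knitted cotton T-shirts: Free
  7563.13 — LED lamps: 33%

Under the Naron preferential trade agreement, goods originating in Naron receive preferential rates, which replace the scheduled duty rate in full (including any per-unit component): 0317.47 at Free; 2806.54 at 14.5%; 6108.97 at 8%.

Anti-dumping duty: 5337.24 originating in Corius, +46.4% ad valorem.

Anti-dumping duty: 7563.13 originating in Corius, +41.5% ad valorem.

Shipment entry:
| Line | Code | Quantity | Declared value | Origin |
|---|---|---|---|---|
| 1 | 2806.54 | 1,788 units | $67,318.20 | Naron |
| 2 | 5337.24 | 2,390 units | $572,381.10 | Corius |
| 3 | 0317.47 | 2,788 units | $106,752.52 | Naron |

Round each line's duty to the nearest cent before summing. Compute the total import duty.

Line 1 (2806.54, Naron, 1,788 units, $67,318.20):
Base rate for 2806.54 is 19.5% + $2.11/unit.
Origin Naron qualifies under the Casesta–Naron agreement and 2806.54 is covered: preferential rate 14.5% applies instead.
Duty = $67,318.20 × 14.5% = $9,761.14.
Line 2 (5337.24, Corius, 2,390 units, $572,381.10):
Base rate for 5337.24 is 6% + $1.77/unit.
Additional duty on 5337.24 from Corius: +46.4%. Applied ad valorem rate: 6% + 46.4% = 52.4%.
Duty = $572,381.10 × 52.4% + 2,390 × $1.77 = $304,158.00.
Line 3 (0317.47, Naron, 2,788 units, $106,752.52):
Base rate for 0317.47 is 23.5%.
Origin Naron qualifies under the Casesta–Naron agreement and 0317.47 is covered: preferential rate Free applies instead.
Duty = $106,752.52 × 0% = $0.00.
Total = $9,761.14 + $304,158.00 + $0.00 = $313,919.14.

$313,919.14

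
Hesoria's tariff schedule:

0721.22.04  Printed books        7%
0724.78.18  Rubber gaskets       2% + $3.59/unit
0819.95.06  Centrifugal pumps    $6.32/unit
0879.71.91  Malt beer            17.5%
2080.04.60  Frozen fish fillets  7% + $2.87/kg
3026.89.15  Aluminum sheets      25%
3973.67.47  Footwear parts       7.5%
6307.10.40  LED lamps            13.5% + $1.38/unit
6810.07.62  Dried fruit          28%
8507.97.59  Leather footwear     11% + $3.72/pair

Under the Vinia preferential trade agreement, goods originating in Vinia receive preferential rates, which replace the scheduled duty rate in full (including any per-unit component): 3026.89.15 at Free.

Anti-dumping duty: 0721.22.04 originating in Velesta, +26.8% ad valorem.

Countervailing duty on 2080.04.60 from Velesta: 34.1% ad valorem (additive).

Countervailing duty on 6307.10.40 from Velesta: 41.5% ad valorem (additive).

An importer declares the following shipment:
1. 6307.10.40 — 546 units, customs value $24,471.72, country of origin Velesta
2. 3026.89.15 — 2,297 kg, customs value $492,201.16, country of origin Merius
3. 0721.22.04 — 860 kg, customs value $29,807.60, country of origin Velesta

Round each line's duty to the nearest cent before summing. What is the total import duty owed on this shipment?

Line 1 (6307.10.40, Velesta, 546 units, $24,471.72):
Base rate for 6307.10.40 is 13.5% + $1.38/unit.
Additional duty on 6307.10.40 from Velesta: +41.5%. Applied ad valorem rate: 13.5% + 41.5% = 55%.
Duty = $24,471.72 × 55% + 546 × $1.38 = $14,212.93.
Line 2 (3026.89.15, Merius, 2,297 kg, $492,201.16):
Base rate for 3026.89.15 is 25%.
3026.89.15 has an FTA preferential rate, but origin Merius is not Vinia; base rate stands.
Duty = $492,201.16 × 25% = $123,050.29.
Line 3 (0721.22.04, Velesta, 860 kg, $29,807.60):
Base rate for 0721.22.04 is 7%.
Additional duty on 0721.22.04 from Velesta: +26.8%. Applied ad valorem rate: 7% + 26.8% = 33.8%.
Duty = $29,807.60 × 33.8% = $10,074.97.
Total = $14,212.93 + $123,050.29 + $10,074.97 = $147,338.19.

$147,338.19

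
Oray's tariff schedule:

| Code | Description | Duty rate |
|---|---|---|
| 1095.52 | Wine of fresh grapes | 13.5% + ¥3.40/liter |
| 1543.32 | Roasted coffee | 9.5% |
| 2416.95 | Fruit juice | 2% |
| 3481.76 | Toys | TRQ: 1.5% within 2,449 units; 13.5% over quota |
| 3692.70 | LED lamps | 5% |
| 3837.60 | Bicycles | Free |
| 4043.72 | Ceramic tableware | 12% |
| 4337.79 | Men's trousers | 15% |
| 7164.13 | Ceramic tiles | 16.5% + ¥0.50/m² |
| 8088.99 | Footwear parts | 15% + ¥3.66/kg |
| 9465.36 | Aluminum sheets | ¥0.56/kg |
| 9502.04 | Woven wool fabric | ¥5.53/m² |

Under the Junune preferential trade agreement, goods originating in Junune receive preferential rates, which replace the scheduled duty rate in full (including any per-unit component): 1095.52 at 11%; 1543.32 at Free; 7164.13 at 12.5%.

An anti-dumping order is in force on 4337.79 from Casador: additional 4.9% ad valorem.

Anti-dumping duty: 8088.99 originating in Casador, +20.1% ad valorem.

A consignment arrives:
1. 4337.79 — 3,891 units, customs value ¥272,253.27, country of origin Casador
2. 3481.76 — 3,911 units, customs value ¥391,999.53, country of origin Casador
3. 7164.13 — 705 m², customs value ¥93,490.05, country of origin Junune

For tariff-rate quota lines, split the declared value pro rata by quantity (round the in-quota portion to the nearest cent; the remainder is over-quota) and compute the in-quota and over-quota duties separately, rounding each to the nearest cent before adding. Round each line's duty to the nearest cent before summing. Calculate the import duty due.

Line 1 (4337.79, Casador, 3,891 units, ¥272,253.27):
Base rate for 4337.79 is 15%.
Additional duty on 4337.79 from Casador: +4.9%. Applied ad valorem rate: 15% + 4.9% = 19.9%.
Duty = ¥272,253.27 × 19.9% = ¥54,178.40.
Line 2 (3481.76, Casador, 3,911 units, ¥391,999.53):
Code 3481.76 is under a tariff-rate quota (threshold 2,449 units). In-quota: 2,449 units at 1.5%; over-quota: 1,462 units at 13.5%.
Pro-rata value split: in-quota = ¥391,999.53 × 2,449/3,911 = ¥245,463.27; over-quota = ¥391,999.53 − ¥245,463.27 = ¥146,536.26.
In-quota duty = ¥245,463.27 × 1.5% = ¥3,681.95. Over-quota duty = ¥146,536.26 × 13.5% = ¥19,782.40.
Line duty = ¥3,681.95 + ¥19,782.40 = ¥23,464.35.
Line 3 (7164.13, Junune, 705 m², ¥93,490.05):
Base rate for 7164.13 is 16.5% + ¥0.50/m².
Origin Junune qualifies under the Oray–Junune agreement and 7164.13 is covered: preferential rate 12.5% applies instead.
Duty = ¥93,490.05 × 12.5% = ¥11,686.26.
Total = ¥54,178.40 + ¥23,464.35 + ¥11,686.26 = ¥89,329.01.

¥89,329.01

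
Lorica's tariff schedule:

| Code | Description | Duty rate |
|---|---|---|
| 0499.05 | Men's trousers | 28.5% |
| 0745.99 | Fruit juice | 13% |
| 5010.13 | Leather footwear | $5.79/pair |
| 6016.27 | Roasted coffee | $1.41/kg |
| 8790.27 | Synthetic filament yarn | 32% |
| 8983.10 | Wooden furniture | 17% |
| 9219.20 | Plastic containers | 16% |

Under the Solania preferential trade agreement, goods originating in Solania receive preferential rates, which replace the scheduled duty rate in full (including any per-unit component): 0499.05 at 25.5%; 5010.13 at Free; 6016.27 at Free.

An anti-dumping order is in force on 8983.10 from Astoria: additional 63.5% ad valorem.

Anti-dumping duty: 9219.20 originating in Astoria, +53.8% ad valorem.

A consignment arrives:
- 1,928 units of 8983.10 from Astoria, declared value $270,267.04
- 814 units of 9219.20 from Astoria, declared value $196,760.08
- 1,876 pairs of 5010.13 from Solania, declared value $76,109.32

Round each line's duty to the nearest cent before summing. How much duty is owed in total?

Line 1 (8983.10, Astoria, 1,928 units, $270,267.04):
Base rate for 8983.10 is 17%.
Additional duty on 8983.10 from Astoria: +63.5%. Applied ad valorem rate: 17% + 63.5% = 80.5%.
Duty = $270,267.04 × 80.5% = $217,564.97.
Line 2 (9219.20, Astoria, 814 units, $196,760.08):
Base rate for 9219.20 is 16%.
Additional duty on 9219.20 from Astoria: +53.8%. Applied ad valorem rate: 16% + 53.8% = 69.8%.
Duty = $196,760.08 × 69.8% = $137,338.54.
Line 3 (5010.13, Solania, 1,876 pairs, $76,109.32):
Base rate for 5010.13 is $5.79/pair.
Origin Solania qualifies under the Lorica–Solania agreement and 5010.13 is covered: preferential rate Free applies instead.
Duty = $76,109.32 × 0% = $0.00.
Total = $217,564.97 + $137,338.54 + $0.00 = $354,903.51.

$354,903.51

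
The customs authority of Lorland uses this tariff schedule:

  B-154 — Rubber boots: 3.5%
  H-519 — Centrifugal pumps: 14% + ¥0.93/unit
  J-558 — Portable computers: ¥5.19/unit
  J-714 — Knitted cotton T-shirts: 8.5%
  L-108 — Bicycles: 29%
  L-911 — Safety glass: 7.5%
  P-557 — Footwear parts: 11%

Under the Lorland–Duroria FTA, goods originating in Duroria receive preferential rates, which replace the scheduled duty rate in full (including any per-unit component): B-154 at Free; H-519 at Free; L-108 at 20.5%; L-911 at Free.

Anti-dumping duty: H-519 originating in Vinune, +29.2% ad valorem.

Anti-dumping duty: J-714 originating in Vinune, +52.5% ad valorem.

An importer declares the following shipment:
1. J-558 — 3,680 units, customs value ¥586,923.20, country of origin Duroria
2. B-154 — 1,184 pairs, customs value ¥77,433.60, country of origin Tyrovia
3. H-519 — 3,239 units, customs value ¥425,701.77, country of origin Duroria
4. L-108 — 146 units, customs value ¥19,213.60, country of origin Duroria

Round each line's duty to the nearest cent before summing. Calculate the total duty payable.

¥25,748.17

Line 1 (J-558, Duroria, 3,680 units, ¥586,923.20):
Base rate for J-558 is ¥5.19/unit.
Origin Duroria is the FTA partner but J-558 is not on the preference list; base rate stands.
Duty = 3,680 × ¥5.19 = ¥19,099.20.
Line 2 (B-154, Tyrovia, 1,184 pairs, ¥77,433.60):
Base rate for B-154 is 3.5%.
B-154 has an FTA preferential rate, but origin Tyrovia is not Duroria; base rate stands.
Duty = ¥77,433.60 × 3.5% = ¥2,710.18.
Line 3 (H-519, Duroria, 3,239 units, ¥425,701.77):
Base rate for H-519 is 14% + ¥0.93/unit.
Origin Duroria qualifies under the Lorland–Duroria agreement and H-519 is covered: preferential rate Free applies instead.
The additional-duty order on H-519 targets Vinune, not Duroria; it does not apply.
Duty = ¥425,701.77 × 0% = ¥0.00.
Line 4 (L-108, Duroria, 146 units, ¥19,213.60):
Base rate for L-108 is 29%.
Origin Duroria qualifies under the Lorland–Duroria agreement and L-108 is covered: preferential rate 20.5% applies instead.
Duty = ¥19,213.60 × 20.5% = ¥3,938.79.
Total = ¥19,099.20 + ¥2,710.18 + ¥0.00 + ¥3,938.79 = ¥25,748.17.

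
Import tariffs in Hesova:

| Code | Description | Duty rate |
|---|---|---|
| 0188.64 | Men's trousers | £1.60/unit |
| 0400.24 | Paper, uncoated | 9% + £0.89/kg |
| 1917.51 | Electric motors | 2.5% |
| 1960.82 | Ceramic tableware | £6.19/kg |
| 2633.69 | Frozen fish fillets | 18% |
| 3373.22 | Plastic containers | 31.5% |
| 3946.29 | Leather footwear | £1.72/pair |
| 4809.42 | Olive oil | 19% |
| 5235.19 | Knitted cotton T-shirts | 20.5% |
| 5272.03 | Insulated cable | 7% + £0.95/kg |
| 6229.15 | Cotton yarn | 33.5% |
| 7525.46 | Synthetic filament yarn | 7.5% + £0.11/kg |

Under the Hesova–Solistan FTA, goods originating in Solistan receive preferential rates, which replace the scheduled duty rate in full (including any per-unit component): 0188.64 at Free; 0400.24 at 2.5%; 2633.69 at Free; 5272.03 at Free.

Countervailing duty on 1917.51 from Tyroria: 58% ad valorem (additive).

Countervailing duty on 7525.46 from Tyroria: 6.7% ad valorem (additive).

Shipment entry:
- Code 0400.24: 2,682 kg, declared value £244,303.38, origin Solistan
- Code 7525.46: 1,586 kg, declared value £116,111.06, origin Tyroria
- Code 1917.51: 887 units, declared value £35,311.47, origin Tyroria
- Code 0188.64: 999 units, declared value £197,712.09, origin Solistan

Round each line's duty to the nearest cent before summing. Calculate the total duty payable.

£44,133.25

Line 1 (0400.24, Solistan, 2,682 kg, £244,303.38):
Base rate for 0400.24 is 9% + £0.89/kg.
Origin Solistan qualifies under the Hesova–Solistan agreement and 0400.24 is covered: preferential rate 2.5% applies instead.
Duty = £244,303.38 × 2.5% = £6,107.58.
Line 2 (7525.46, Tyroria, 1,586 kg, £116,111.06):
Base rate for 7525.46 is 7.5% + £0.11/kg.
Additional duty on 7525.46 from Tyroria: +6.7%. Applied ad valorem rate: 7.5% + 6.7% = 14.2%.
Duty = £116,111.06 × 14.2% + 1,586 × £0.11 = £16,662.23.
Line 3 (1917.51, Tyroria, 887 units, £35,311.47):
Base rate for 1917.51 is 2.5%.
Additional duty on 1917.51 from Tyroria: +58%. Applied ad valorem rate: 2.5% + 58% = 60.5%.
Duty = £35,311.47 × 60.5% = £21,363.44.
Line 4 (0188.64, Solistan, 999 units, £197,712.09):
Base rate for 0188.64 is £1.60/unit.
Origin Solistan qualifies under the Hesova–Solistan agreement and 0188.64 is covered: preferential rate Free applies instead.
Duty = £197,712.09 × 0% = £0.00.
Total = £6,107.58 + £16,662.23 + £21,363.44 + £0.00 = £44,133.25.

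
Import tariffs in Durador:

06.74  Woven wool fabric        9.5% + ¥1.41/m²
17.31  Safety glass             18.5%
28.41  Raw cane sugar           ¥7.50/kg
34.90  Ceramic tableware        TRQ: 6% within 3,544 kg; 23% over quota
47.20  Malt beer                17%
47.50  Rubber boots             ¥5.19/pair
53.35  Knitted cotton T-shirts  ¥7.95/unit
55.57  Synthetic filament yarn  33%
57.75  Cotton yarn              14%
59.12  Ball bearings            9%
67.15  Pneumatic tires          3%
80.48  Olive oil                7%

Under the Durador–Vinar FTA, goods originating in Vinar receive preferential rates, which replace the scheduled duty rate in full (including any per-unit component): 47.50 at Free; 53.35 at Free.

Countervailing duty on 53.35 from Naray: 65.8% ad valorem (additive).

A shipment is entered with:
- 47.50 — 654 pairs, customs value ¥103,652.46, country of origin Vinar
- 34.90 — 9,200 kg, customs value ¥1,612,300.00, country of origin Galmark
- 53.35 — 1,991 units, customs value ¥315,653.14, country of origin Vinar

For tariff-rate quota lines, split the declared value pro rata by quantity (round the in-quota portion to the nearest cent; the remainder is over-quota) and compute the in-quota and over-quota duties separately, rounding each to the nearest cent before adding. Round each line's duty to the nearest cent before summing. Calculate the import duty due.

Line 1 (47.50, Vinar, 654 pairs, ¥103,652.46):
Base rate for 47.50 is ¥5.19/pair.
Origin Vinar qualifies under the Durador–Vinar agreement and 47.50 is covered: preferential rate Free applies instead.
Duty = ¥103,652.46 × 0% = ¥0.00.
Line 2 (34.90, Galmark, 9,200 kg, ¥1,612,300.00):
Code 34.90 is under a tariff-rate quota (threshold 3,544 kg). In-quota: 3,544 kg at 6%; over-quota: 5,656 kg at 23%.
Pro-rata value split: in-quota = ¥1,612,300.00 × 3,544/9,200 = ¥621,086.00; over-quota = ¥1,612,300.00 − ¥621,086.00 = ¥991,214.00.
In-quota duty = ¥621,086.00 × 6% = ¥37,265.16. Over-quota duty = ¥991,214.00 × 23% = ¥227,979.22.
Line duty = ¥37,265.16 + ¥227,979.22 = ¥265,244.38.
Line 3 (53.35, Vinar, 1,991 units, ¥315,653.14):
Base rate for 53.35 is ¥7.95/unit.
Origin Vinar qualifies under the Durador–Vinar agreement and 53.35 is covered: preferential rate Free applies instead.
The additional-duty order on 53.35 targets Naray, not Vinar; it does not apply.
Duty = ¥315,653.14 × 0% = ¥0.00.
Total = ¥0.00 + ¥265,244.38 + ¥0.00 = ¥265,244.38.

¥265,244.38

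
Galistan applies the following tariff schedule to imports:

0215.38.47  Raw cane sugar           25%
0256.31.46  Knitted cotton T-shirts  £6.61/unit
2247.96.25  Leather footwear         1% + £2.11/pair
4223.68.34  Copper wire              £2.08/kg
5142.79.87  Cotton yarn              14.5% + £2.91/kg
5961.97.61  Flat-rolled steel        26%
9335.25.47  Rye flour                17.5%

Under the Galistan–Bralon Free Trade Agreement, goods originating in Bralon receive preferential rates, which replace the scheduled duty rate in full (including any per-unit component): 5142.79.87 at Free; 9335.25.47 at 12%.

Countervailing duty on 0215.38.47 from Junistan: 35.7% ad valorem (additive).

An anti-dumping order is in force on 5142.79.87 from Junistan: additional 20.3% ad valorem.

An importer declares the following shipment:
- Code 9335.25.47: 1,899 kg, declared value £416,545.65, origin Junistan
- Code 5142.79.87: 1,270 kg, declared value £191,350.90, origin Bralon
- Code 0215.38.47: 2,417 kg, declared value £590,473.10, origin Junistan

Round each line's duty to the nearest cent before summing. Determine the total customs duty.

Line 1 (9335.25.47, Junistan, 1,899 kg, £416,545.65):
Base rate for 9335.25.47 is 17.5%.
9335.25.47 has an FTA preferential rate, but origin Junistan is not Bralon; base rate stands.
Duty = £416,545.65 × 17.5% = £72,895.49.
Line 2 (5142.79.87, Bralon, 1,270 kg, £191,350.90):
Base rate for 5142.79.87 is 14.5% + £2.91/kg.
Origin Bralon qualifies under the Galistan–Bralon agreement and 5142.79.87 is covered: preferential rate Free applies instead.
The additional-duty order on 5142.79.87 targets Junistan, not Bralon; it does not apply.
Duty = £191,350.90 × 0% = £0.00.
Line 3 (0215.38.47, Junistan, 2,417 kg, £590,473.10):
Base rate for 0215.38.47 is 25%.
Additional duty on 0215.38.47 from Junistan: +35.7%. Applied ad valorem rate: 25% + 35.7% = 60.7%.
Duty = £590,473.10 × 60.7% = £358,417.17.
Total = £72,895.49 + £0.00 + £358,417.17 = £431,312.66.

£431,312.66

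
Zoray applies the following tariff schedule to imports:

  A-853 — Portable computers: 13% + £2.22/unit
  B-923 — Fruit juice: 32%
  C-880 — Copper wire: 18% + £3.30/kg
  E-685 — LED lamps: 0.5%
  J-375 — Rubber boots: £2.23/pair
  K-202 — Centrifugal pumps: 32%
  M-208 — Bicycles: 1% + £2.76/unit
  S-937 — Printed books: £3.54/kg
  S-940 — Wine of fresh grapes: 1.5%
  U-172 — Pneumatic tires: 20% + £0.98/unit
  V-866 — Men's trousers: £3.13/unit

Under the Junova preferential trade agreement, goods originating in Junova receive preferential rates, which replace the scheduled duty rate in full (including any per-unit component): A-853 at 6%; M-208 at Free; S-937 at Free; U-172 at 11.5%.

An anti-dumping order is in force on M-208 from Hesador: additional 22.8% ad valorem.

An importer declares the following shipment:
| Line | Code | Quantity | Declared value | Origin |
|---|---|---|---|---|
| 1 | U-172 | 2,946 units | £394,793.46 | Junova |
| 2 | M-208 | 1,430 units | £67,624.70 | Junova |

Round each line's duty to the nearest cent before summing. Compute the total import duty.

£45,401.25

Line 1 (U-172, Junova, 2,946 units, £394,793.46):
Base rate for U-172 is 20% + £0.98/unit.
Origin Junova qualifies under the Zoray–Junova agreement and U-172 is covered: preferential rate 11.5% applies instead.
Duty = £394,793.46 × 11.5% = £45,401.25.
Line 2 (M-208, Junova, 1,430 units, £67,624.70):
Base rate for M-208 is 1% + £2.76/unit.
Origin Junova qualifies under the Zoray–Junova agreement and M-208 is covered: preferential rate Free applies instead.
The additional-duty order on M-208 targets Hesador, not Junova; it does not apply.
Duty = £67,624.70 × 0% = £0.00.
Total = £45,401.25 + £0.00 = £45,401.25.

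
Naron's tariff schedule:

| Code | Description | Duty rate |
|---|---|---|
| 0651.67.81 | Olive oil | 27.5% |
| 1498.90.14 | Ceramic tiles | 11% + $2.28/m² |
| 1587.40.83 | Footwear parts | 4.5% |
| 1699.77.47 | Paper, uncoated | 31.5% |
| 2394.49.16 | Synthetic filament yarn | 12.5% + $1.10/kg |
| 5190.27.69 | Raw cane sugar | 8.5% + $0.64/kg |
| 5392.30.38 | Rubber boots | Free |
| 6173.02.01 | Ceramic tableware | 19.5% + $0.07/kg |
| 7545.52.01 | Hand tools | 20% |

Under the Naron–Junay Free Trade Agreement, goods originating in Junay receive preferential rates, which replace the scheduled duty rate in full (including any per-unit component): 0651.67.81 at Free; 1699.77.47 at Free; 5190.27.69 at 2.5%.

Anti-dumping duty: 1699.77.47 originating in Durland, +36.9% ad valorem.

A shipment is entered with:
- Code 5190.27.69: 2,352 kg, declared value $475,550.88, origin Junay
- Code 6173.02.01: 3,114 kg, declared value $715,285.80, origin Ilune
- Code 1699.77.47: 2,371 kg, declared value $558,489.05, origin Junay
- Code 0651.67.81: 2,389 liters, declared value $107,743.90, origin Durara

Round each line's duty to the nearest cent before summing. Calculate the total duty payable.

Line 1 (5190.27.69, Junay, 2,352 kg, $475,550.88):
Base rate for 5190.27.69 is 8.5% + $0.64/kg.
Origin Junay qualifies under the Naron–Junay agreement and 5190.27.69 is covered: preferential rate 2.5% applies instead.
Duty = $475,550.88 × 2.5% = $11,888.77.
Line 2 (6173.02.01, Ilune, 3,114 kg, $715,285.80):
Base rate for 6173.02.01 is 19.5% + $0.07/kg.
Duty = $715,285.80 × 19.5% + 3,114 × $0.07 = $139,698.71.
Line 3 (1699.77.47, Junay, 2,371 kg, $558,489.05):
Base rate for 1699.77.47 is 31.5%.
Origin Junay qualifies under the Naron–Junay agreement and 1699.77.47 is covered: preferential rate Free applies instead.
The additional-duty order on 1699.77.47 targets Durland, not Junay; it does not apply.
Duty = $558,489.05 × 0% = $0.00.
Line 4 (0651.67.81, Durara, 2,389 liters, $107,743.90):
Base rate for 0651.67.81 is 27.5%.
0651.67.81 has an FTA preferential rate, but origin Durara is not Junay; base rate stands.
Duty = $107,743.90 × 27.5% = $29,629.57.
Total = $11,888.77 + $139,698.71 + $0.00 + $29,629.57 = $181,217.05.

$181,217.05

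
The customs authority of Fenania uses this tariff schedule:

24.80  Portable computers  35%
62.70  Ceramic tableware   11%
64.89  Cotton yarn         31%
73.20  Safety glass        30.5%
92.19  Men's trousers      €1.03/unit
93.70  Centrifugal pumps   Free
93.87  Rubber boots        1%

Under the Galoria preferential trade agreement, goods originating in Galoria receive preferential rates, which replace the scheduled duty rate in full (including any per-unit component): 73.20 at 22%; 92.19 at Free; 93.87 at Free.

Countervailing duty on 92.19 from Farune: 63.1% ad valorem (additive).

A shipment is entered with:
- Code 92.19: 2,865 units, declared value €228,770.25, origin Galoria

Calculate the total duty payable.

€0.00

Line 1 (92.19, Galoria, 2,865 units, €228,770.25):
Base rate for 92.19 is €1.03/unit.
Origin Galoria qualifies under the Fenania–Galoria agreement and 92.19 is covered: preferential rate Free applies instead.
The additional-duty order on 92.19 targets Farune, not Galoria; it does not apply.
Duty = €228,770.25 × 0% = €0.00.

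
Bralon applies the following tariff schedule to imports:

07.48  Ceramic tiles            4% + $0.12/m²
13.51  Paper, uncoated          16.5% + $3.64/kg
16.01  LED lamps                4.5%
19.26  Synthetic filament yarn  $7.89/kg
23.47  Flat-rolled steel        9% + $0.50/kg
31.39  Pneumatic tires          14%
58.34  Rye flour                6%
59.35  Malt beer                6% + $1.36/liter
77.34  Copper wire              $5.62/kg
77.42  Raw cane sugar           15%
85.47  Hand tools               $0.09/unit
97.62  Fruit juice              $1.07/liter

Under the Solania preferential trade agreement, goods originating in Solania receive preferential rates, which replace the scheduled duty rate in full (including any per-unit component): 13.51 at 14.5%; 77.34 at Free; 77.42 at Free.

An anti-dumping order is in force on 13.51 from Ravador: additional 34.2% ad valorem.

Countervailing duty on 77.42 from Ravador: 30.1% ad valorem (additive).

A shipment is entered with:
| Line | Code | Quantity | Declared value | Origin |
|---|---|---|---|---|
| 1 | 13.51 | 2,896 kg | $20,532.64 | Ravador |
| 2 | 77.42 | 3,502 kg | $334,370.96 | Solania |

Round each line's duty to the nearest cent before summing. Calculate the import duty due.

$20,951.49

Line 1 (13.51, Ravador, 2,896 kg, $20,532.64):
Base rate for 13.51 is 16.5% + $3.64/kg.
13.51 has an FTA preferential rate, but origin Ravador is not Solania; base rate stands.
Additional duty on 13.51 from Ravador: +34.2%. Applied ad valorem rate: 16.5% + 34.2% = 50.7%.
Duty = $20,532.64 × 50.7% + 2,896 × $3.64 = $20,951.49.
Line 2 (77.42, Solania, 3,502 kg, $334,370.96):
Base rate for 77.42 is 15%.
Origin Solania qualifies under the Bralon–Solania agreement and 77.42 is covered: preferential rate Free applies instead.
The additional-duty order on 77.42 targets Ravador, not Solania; it does not apply.
Duty = $334,370.96 × 0% = $0.00.
Total = $20,951.49 + $0.00 = $20,951.49.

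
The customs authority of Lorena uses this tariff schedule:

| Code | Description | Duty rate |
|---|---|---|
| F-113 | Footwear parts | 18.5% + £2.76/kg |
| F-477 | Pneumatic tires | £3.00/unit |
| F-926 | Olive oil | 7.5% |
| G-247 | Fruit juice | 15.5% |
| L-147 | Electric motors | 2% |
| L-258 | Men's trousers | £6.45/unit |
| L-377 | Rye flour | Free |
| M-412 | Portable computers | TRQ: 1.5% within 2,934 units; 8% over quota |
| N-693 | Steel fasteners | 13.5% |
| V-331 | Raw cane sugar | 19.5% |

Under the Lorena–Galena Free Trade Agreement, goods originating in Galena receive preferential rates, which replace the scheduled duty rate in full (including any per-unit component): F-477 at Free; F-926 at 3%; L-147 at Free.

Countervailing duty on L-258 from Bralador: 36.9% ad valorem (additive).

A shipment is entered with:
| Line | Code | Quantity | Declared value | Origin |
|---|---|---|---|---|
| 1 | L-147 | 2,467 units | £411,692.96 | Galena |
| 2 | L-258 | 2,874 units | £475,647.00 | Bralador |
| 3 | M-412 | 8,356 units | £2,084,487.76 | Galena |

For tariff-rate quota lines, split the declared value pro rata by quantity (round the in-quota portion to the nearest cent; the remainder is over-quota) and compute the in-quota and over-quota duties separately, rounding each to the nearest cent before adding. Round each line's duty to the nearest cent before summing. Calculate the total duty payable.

£313,235.54

Line 1 (L-147, Galena, 2,467 units, £411,692.96):
Base rate for L-147 is 2%.
Origin Galena qualifies under the Lorena–Galena agreement and L-147 is covered: preferential rate Free applies instead.
Duty = £411,692.96 × 0% = £0.00.
Line 2 (L-258, Bralador, 2,874 units, £475,647.00):
Base rate for L-258 is £6.45/unit.
Additional duty on L-258 from Bralador: +36.9% ad valorem. Applied ad valorem rate = 36.9%.
Duty = £475,647.00 × 36.9% + 2,874 × £6.45 = £194,051.04.
Line 3 (M-412, Galena, 8,356 units, £2,084,487.76):
Code M-412 is under a tariff-rate quota (threshold 2,934 units). In-quota: 2,934 units at 1.5%; over-quota: 5,422 units at 8%.
Pro-rata value split: in-quota = £2,084,487.76 × 2,934/8,356 = £731,915.64; over-quota = £2,084,487.76 − £731,915.64 = £1,352,572.12.
In-quota duty = £731,915.64 × 1.5% = £10,978.73. Over-quota duty = £1,352,572.12 × 8% = £108,205.77.
Line duty = £10,978.73 + £108,205.77 = £119,184.50.
Total = £0.00 + £194,051.04 + £119,184.50 = £313,235.54.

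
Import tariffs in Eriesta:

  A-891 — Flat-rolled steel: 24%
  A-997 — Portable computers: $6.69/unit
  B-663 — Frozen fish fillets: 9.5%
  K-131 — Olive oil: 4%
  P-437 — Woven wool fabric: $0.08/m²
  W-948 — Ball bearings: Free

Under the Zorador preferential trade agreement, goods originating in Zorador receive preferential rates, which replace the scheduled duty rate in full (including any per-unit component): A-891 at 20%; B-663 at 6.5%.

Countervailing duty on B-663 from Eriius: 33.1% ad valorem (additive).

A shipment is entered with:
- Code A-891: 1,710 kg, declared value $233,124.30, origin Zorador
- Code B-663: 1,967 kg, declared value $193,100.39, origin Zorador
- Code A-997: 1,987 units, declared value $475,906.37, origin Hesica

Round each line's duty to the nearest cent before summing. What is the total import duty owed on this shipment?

Line 1 (A-891, Zorador, 1,710 kg, $233,124.30):
Base rate for A-891 is 24%.
Origin Zorador qualifies under the Eriesta–Zorador agreement and A-891 is covered: preferential rate 20% applies instead.
Duty = $233,124.30 × 20% = $46,624.86.
Line 2 (B-663, Zorador, 1,967 kg, $193,100.39):
Base rate for B-663 is 9.5%.
Origin Zorador qualifies under the Eriesta–Zorador agreement and B-663 is covered: preferential rate 6.5% applies instead.
The additional-duty order on B-663 targets Eriius, not Zorador; it does not apply.
Duty = $193,100.39 × 6.5% = $12,551.53.
Line 3 (A-997, Hesica, 1,987 units, $475,906.37):
Base rate for A-997 is $6.69/unit.
Duty = 1,987 × $6.69 = $13,293.03.
Total = $46,624.86 + $12,551.53 + $13,293.03 = $72,469.42.

$72,469.42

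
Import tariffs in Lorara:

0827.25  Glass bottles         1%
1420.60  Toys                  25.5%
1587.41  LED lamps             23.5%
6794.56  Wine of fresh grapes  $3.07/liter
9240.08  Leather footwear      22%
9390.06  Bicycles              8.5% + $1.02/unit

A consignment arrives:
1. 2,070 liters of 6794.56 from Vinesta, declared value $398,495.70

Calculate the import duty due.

$6,354.90

Line 1 (6794.56, Vinesta, 2,070 liters, $398,495.70):
Base rate for 6794.56 is $3.07/liter.
Duty = 2,070 × $3.07 = $6,354.90.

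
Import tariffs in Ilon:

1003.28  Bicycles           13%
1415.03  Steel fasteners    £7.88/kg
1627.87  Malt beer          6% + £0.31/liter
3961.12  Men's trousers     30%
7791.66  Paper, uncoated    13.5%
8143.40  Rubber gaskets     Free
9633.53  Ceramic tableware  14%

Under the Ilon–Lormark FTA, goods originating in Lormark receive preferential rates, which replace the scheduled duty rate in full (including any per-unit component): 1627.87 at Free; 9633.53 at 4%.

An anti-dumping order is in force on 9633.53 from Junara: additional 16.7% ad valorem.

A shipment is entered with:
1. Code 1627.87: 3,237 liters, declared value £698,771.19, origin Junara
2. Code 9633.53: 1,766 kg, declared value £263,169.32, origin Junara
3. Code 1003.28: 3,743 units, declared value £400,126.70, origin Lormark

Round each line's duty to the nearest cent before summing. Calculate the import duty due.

£175,739.19

Line 1 (1627.87, Junara, 3,237 liters, £698,771.19):
Base rate for 1627.87 is 6% + £0.31/liter.
1627.87 has an FTA preferential rate, but origin Junara is not Lormark; base rate stands.
Duty = £698,771.19 × 6% + 3,237 × £0.31 = £42,929.74.
Line 2 (9633.53, Junara, 1,766 kg, £263,169.32):
Base rate for 9633.53 is 14%.
9633.53 has an FTA preferential rate, but origin Junara is not Lormark; base rate stands.
Additional duty on 9633.53 from Junara: +16.7%. Applied ad valorem rate: 14% + 16.7% = 30.7%.
Duty = £263,169.32 × 30.7% = £80,792.98.
Line 3 (1003.28, Lormark, 3,743 units, £400,126.70):
Base rate for 1003.28 is 13%.
Origin Lormark is the FTA partner but 1003.28 is not on the preference list; base rate stands.
Duty = £400,126.70 × 13% = £52,016.47.
Total = £42,929.74 + £80,792.98 + £52,016.47 = £175,739.19.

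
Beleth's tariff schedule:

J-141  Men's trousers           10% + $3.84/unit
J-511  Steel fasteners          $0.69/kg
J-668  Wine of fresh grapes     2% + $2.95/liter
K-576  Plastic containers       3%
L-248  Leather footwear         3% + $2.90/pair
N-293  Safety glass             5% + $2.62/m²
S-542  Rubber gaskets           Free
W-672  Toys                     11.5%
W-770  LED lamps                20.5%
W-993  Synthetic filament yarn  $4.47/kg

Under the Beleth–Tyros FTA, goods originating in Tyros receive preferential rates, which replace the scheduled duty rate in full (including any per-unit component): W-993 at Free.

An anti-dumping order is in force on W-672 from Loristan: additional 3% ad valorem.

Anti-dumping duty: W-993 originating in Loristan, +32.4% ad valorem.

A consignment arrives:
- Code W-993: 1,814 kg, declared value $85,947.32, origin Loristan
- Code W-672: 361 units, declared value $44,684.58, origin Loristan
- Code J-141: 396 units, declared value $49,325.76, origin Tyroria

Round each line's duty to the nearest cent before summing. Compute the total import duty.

$48,887.99

Line 1 (W-993, Loristan, 1,814 kg, $85,947.32):
Base rate for W-993 is $4.47/kg.
W-993 has an FTA preferential rate, but origin Loristan is not Tyros; base rate stands.
Additional duty on W-993 from Loristan: +32.4% ad valorem. Applied ad valorem rate = 32.4%.
Duty = $85,947.32 × 32.4% + 1,814 × $4.47 = $35,955.51.
Line 2 (W-672, Loristan, 361 units, $44,684.58):
Base rate for W-672 is 11.5%.
Additional duty on W-672 from Loristan: +3%. Applied ad valorem rate: 11.5% + 3% = 14.5%.
Duty = $44,684.58 × 14.5% = $6,479.26.
Line 3 (J-141, Tyroria, 396 units, $49,325.76):
Base rate for J-141 is 10% + $3.84/unit.
Duty = $49,325.76 × 10% + 396 × $3.84 = $6,453.22.
Total = $35,955.51 + $6,479.26 + $6,453.22 = $48,887.99.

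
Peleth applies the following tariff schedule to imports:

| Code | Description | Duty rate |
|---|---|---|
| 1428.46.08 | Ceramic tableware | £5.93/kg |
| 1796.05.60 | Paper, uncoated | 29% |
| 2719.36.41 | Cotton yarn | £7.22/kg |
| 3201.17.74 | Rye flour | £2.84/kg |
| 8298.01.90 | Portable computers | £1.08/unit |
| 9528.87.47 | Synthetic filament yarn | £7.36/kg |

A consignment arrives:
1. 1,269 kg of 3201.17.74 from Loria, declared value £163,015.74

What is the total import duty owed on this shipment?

£3,603.96

Line 1 (3201.17.74, Loria, 1,269 kg, £163,015.74):
Base rate for 3201.17.74 is £2.84/kg.
Duty = 1,269 × £2.84 = £3,603.96.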